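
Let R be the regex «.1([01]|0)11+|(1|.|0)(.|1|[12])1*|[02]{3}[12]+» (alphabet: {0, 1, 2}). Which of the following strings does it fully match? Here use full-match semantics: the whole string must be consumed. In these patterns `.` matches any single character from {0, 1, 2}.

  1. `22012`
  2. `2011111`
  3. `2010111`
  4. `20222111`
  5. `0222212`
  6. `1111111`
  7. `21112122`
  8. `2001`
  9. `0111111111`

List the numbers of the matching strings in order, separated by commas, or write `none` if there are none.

1. `22012` → match
2. `2011111` → match
3. `2010111` → no match
4. `20222111` → match
5. `0222212` → match
6. `1111111` → match
7. `21112122` → no match
8. `2001` → match
9. `0111111111` → match

1, 2, 4, 5, 6, 8, 9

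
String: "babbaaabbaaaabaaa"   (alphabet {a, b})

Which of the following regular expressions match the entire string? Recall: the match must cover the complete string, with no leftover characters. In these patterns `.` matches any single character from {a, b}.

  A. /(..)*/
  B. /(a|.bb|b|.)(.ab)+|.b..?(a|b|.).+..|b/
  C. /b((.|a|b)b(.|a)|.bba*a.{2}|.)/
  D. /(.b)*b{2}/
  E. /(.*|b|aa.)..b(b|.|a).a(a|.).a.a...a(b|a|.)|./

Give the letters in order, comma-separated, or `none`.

A → no match
B → no match
C → no match
D → no match — must end with "b"
E → match

E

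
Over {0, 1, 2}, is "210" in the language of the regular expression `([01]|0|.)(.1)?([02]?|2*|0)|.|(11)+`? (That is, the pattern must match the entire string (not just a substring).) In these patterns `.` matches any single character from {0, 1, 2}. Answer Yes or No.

No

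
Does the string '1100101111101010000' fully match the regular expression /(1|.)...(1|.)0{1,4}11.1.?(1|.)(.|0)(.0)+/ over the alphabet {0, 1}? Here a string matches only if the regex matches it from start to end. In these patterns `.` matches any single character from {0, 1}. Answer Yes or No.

No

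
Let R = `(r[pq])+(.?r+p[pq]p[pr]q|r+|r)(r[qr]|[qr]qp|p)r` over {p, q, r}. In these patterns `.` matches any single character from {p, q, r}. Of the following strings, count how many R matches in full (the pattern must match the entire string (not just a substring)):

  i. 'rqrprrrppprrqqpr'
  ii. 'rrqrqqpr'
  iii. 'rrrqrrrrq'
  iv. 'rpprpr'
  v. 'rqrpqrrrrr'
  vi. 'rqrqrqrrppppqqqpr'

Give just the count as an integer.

1

i → no match
ii → no match
iii → no match — must end with 'r'
iv → no match
v → no match
vi → match
Total matched: 1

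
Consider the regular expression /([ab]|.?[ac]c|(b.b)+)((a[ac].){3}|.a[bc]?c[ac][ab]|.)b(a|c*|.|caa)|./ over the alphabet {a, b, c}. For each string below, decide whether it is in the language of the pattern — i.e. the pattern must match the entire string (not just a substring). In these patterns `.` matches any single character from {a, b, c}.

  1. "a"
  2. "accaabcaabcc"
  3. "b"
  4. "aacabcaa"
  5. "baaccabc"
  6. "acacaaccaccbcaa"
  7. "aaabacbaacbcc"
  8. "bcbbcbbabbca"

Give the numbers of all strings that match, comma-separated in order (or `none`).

1, 2, 3, 4, 5, 6, 7

1 → match
2 → match
3 → match
4 → match
5 → match
6 → match
7 → match
8 → no match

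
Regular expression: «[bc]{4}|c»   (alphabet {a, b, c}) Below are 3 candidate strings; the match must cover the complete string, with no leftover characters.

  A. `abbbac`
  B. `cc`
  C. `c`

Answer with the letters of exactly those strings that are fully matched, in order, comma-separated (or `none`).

C

A. `abbbac` → no match
B. `cc` → no match
C. `c` → match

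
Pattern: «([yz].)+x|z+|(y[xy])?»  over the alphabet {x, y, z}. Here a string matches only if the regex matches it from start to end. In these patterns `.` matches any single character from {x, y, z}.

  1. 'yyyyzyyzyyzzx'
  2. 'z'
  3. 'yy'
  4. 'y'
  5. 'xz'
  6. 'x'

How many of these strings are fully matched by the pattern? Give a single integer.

3

1 → match
2 → match
3 → match
4 → no match
5 → no match
6 → no match
Total matched: 3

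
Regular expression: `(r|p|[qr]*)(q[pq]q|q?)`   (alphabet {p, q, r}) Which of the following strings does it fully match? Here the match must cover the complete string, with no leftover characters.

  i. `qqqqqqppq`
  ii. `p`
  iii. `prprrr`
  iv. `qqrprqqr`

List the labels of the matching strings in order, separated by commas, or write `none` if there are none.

i → no match
ii → match
iii → no match
iv → no match

ii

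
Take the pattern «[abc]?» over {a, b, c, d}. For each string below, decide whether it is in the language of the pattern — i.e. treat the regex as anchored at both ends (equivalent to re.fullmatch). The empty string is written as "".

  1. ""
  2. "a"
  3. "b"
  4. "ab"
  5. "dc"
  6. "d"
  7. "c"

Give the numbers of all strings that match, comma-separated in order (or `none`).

1. "" → match
2. "a" → match
3. "b" → match
4. "ab" → no match
5. "dc" → no match
6. "d" → no match
7. "c" → match

1, 2, 3, 7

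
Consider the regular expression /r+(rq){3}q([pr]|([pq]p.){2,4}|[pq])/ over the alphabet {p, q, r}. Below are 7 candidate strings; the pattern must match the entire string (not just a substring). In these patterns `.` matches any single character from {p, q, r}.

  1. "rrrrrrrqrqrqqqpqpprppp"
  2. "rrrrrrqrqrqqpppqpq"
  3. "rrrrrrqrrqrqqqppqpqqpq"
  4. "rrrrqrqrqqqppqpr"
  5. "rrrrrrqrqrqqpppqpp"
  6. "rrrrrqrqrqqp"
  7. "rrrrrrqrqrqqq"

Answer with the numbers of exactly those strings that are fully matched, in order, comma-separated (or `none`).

1, 2, 4, 5, 6, 7

1 → match
2 → match
3 → no match
4 → match
5 → match
6 → match
7 → match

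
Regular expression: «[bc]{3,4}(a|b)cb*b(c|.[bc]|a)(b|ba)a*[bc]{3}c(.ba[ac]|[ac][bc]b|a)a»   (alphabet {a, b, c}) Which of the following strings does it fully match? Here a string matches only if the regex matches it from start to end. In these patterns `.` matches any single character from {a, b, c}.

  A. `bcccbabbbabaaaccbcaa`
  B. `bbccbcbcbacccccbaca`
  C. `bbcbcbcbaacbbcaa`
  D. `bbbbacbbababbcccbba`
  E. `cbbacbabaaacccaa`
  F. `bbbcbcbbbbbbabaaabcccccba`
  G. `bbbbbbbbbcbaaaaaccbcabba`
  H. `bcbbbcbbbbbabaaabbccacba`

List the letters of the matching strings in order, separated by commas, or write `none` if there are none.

A → no match
B → match
C → match
D → match
E → no match
F → match
G → no match
H → match

B, C, D, F, H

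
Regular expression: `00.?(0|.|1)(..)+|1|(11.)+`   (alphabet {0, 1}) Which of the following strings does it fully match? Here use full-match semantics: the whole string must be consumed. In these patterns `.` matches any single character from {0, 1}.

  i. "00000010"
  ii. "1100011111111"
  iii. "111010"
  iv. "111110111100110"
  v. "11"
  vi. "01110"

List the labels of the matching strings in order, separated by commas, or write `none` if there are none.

i → match
ii → no match
iii → no match
iv → no match
v → no match
vi → no match

i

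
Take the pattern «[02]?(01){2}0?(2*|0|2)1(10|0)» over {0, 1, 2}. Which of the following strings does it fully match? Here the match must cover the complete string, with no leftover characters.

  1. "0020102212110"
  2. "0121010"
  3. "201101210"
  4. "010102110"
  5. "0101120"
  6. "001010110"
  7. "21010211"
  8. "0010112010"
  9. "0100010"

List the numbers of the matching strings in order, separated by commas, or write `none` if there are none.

1 → no match
2 → no match
3 → no match
4 → match
5 → no match
6 → match
7 → no match
8 → no match
9 → no match

4, 6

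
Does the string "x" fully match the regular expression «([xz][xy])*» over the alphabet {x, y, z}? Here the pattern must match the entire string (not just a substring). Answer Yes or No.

No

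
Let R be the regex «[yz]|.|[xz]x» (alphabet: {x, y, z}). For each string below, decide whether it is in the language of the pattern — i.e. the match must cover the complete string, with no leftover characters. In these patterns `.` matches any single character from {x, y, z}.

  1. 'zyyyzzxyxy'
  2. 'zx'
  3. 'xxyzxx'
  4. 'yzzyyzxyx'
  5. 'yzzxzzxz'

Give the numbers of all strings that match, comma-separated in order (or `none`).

2

1 → no match
2 → match
3 → no match
4 → no match
5 → no match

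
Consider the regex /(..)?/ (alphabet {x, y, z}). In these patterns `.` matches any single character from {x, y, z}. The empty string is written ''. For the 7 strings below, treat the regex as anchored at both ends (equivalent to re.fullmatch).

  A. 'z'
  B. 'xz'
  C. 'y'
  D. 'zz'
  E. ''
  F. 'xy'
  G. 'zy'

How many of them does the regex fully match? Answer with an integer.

5

A → no match
B → match
C → no match
D → match
E → match
F → match
G → match
Total matched: 5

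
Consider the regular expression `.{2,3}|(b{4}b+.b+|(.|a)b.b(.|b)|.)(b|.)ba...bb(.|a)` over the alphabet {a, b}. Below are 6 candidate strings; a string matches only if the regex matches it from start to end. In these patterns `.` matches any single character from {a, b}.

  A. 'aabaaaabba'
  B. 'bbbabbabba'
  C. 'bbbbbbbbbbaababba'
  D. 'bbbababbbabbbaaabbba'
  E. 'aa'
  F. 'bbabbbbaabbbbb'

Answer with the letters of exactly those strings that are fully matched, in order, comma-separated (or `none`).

A → match
B → match
C → match
D → no match
E → match
F → match

A, B, C, E, F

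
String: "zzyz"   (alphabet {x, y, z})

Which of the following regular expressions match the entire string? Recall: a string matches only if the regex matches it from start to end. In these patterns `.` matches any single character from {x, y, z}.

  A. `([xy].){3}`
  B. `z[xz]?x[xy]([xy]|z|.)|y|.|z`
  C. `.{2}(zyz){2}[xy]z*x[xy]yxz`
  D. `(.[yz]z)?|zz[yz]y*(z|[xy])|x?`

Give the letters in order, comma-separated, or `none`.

A → no match
B → no match
C → no match — must end with "yxz"
D → match

D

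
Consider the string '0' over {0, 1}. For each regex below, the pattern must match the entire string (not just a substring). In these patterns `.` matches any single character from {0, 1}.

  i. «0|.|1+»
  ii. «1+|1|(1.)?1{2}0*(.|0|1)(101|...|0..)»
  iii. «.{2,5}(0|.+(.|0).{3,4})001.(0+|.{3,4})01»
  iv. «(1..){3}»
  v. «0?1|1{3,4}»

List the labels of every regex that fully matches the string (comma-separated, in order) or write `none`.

i

i → match
ii → no match
iii → no match — must end with '01'
iv → no match — must start with '1'
v → no match — must end with '1'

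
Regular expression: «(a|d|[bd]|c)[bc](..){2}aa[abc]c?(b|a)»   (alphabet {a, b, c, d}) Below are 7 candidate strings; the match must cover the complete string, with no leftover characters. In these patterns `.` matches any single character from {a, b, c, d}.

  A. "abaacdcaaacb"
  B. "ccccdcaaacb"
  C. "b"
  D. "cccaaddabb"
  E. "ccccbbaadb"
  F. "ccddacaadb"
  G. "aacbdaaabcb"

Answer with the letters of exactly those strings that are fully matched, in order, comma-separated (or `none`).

B

A → no match
B → match
C → no match
D → no match
E → no match
F → no match
G → no match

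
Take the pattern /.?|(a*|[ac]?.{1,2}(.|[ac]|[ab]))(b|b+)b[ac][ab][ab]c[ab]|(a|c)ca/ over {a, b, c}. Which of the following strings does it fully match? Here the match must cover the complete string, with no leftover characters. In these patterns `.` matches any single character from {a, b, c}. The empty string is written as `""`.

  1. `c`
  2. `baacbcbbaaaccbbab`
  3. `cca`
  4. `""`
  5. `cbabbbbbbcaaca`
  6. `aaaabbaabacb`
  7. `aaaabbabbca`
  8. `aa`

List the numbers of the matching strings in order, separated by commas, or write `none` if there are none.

1 → match
2 → no match
3 → match
4 → match
5 → match
6 → no match
7 → match
8 → no match

1, 3, 4, 5, 7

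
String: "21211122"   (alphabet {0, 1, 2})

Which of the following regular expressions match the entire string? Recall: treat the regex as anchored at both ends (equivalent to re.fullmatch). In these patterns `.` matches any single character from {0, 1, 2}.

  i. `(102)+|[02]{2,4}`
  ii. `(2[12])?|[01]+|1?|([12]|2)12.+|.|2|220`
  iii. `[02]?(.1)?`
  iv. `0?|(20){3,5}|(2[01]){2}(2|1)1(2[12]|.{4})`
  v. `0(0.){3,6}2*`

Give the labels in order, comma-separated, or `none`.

i → no match
ii → match
iii → no match
iv → match
v → no match — must start with "00"

ii, iv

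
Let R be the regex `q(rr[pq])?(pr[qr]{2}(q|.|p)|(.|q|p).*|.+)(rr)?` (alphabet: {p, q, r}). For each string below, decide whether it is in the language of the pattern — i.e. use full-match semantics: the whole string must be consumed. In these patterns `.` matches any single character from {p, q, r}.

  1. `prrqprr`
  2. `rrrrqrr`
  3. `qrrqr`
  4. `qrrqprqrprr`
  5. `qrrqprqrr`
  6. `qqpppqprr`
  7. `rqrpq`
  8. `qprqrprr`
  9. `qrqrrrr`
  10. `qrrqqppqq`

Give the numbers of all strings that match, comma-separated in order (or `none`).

3, 4, 5, 6, 8, 9, 10

1 → no match — must start with `q`
2 → no match — must start with `q`
3 → match
4 → match
5 → match
6 → match
7 → no match — must start with `q`
8 → match
9 → match
10 → match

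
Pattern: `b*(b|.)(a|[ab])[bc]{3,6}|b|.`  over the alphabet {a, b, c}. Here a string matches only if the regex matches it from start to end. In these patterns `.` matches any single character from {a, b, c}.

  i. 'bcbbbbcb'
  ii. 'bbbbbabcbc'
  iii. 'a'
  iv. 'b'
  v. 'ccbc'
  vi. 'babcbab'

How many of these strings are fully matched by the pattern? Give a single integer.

i. 'bcbbbbcb' → match
ii. 'bbbbbabcbc' → match
iii. 'a' → match
iv. 'b' → match
v. 'ccbc' → no match
vi. 'babcbab' → no match
Total matched: 4

4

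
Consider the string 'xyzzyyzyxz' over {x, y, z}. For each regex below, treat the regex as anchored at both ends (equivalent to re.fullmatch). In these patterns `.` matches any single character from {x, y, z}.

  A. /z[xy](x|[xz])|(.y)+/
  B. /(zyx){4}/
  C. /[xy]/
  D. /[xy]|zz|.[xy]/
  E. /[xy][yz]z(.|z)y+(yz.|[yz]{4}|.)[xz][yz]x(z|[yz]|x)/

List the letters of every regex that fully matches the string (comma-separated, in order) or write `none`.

E

A → no match
B → no match — must start with 'zyx'
C → no match
D → no match
E → match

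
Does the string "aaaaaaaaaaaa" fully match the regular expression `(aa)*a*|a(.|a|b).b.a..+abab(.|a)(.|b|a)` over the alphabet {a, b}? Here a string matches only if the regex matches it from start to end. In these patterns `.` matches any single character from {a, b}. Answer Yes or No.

Yes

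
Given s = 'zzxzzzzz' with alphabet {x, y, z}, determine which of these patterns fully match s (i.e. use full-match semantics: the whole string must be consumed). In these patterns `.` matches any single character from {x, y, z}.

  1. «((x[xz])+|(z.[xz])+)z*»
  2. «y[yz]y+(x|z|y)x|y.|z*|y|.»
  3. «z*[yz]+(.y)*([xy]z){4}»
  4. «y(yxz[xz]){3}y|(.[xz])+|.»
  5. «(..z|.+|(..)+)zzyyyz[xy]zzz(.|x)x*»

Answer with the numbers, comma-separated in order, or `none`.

1 → match
2 → no match
3 → no match
4 → match
5 → no match

1, 4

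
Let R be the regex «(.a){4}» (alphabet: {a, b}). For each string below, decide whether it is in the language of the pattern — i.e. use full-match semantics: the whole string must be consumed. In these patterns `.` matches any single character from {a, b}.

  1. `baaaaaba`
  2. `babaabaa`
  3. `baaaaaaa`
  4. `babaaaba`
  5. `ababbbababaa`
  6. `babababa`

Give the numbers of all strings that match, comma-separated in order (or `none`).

1, 3, 4, 6

1 → match
2 → no match
3 → match
4 → match
5 → no match
6 → match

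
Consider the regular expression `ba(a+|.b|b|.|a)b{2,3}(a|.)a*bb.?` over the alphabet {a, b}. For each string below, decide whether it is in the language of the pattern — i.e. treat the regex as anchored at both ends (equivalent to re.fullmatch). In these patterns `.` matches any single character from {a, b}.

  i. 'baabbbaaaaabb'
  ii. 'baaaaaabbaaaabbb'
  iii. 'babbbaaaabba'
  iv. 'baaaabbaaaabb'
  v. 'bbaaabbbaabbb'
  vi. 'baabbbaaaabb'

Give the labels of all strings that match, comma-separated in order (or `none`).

i, ii, iii, iv, vi

i → match
ii → match
iii → match
iv → match
v → no match — must start with 'ba'
vi → match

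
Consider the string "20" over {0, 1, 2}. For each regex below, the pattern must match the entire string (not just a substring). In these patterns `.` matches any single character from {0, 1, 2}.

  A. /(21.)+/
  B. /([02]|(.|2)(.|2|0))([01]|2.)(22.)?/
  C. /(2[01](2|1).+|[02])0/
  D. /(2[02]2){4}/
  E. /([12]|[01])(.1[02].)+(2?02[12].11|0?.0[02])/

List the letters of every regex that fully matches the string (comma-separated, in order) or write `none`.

B, C

A → no match — must start with "21"
B → match
C → match
D → no match — must end with "2"
E → no match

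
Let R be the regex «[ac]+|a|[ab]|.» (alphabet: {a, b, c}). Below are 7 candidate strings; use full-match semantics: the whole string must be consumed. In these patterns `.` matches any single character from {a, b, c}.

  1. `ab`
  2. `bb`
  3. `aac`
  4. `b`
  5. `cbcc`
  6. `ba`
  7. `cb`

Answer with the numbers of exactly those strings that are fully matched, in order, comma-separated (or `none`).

3, 4

1. `ab` → no match
2. `bb` → no match
3. `aac` → match
4. `b` → match
5. `cbcc` → no match
6. `ba` → no match
7. `cb` → no match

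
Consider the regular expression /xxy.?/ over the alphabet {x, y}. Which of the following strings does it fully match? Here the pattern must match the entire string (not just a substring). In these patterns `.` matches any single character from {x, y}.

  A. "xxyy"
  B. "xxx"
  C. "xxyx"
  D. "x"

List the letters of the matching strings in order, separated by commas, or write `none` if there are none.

A, C

A → match
B → no match — must start with "xxy"
C → match
D → no match — must start with "xxy"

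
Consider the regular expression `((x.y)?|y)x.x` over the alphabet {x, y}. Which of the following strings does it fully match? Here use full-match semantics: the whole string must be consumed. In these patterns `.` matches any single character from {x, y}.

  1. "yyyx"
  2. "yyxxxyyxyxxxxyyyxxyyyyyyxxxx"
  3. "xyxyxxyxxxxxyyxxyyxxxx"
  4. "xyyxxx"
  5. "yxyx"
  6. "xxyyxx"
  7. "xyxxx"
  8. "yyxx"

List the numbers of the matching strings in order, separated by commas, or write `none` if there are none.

4, 5

1 → no match
2 → no match
3 → no match
4 → match
5 → match
6 → no match
7 → no match
8 → no match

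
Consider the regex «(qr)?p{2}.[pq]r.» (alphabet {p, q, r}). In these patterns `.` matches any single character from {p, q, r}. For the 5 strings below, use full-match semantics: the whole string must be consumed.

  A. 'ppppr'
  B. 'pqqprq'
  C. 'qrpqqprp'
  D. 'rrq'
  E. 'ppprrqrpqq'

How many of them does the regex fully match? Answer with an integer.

A → no match
B → no match
C → no match
D → no match
E → no match
Total matched: 0

0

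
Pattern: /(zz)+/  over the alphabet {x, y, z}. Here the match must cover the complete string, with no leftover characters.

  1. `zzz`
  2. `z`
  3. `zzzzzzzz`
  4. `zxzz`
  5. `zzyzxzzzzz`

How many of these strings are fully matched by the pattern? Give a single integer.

1

1. `zzz` → no match
2. `z` → no match — must start with `zz`
3. `zzzzzzzz` → match
4. `zxzz` → no match — must start with `zz`
5. `zzyzxzzzzz` → no match
Total matched: 1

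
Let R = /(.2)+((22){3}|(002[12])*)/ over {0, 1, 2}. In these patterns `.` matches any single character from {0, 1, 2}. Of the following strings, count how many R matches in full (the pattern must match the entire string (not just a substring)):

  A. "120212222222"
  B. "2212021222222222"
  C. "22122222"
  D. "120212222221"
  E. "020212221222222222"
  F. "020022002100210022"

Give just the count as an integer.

5

A. "120212222222" → match
B → match
C. "22122222" → match
D. "120212222221" → no match
E → match
F → match
Total matched: 5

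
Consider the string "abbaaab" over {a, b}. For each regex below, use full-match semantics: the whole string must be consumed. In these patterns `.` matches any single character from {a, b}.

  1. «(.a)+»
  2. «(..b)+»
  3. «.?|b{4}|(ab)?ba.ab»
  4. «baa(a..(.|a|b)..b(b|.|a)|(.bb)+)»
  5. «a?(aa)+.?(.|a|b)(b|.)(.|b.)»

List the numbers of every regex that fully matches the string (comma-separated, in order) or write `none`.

3

1 → no match — must end with "a"
2 → no match
3 → match
4 → no match — must start with "baa"
5 → no match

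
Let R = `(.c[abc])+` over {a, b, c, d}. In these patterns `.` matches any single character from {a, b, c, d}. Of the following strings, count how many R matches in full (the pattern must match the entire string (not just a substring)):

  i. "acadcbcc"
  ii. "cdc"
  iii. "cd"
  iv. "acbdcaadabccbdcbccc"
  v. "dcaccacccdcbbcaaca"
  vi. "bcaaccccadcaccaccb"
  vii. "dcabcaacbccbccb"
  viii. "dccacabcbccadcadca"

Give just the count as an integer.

i → no match
ii → no match
iii → no match
iv → no match
v → match
vi → match
vii → match
viii → match
Total matched: 4

4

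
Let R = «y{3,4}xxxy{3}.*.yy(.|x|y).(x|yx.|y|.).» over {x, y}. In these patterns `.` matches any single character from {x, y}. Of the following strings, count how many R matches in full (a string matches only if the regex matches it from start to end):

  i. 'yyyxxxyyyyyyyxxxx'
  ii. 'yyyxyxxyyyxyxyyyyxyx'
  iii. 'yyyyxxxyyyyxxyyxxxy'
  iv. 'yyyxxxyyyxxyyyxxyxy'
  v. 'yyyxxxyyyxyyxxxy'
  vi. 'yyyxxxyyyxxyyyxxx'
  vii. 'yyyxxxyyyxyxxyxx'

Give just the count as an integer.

i → match
ii → no match
iii → match
iv → no match
v → match
vi → match
vii → no match
Total matched: 4

4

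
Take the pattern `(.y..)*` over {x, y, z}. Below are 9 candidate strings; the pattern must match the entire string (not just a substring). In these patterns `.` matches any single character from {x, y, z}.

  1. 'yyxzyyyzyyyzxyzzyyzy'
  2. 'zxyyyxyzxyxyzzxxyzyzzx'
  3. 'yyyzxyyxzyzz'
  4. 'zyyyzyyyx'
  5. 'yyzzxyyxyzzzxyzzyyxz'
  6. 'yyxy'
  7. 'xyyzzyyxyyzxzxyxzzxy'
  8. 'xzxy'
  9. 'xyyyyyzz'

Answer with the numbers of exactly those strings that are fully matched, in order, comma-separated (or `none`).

1, 3, 6, 9

1 → match
2 → no match
3 → match
4 → no match
5 → no match
6 → match
7 → no match
8 → no match
9 → match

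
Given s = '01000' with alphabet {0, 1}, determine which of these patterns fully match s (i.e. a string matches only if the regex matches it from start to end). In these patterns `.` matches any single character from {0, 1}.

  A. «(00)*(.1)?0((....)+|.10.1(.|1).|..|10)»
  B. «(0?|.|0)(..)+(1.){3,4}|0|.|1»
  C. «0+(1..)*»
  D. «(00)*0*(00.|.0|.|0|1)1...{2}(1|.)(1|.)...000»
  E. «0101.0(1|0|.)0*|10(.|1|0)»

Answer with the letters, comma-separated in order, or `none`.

A

A → match
B → no match
C → no match
D → no match
E → no match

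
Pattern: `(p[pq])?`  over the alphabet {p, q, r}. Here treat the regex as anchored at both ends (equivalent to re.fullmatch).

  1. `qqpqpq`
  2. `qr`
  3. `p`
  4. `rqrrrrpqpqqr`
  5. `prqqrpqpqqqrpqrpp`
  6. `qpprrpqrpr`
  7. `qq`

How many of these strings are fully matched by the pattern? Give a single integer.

0

1 → no match
2 → no match
3 → no match
4 → no match
5 → no match
6 → no match
7 → no match
Total matched: 0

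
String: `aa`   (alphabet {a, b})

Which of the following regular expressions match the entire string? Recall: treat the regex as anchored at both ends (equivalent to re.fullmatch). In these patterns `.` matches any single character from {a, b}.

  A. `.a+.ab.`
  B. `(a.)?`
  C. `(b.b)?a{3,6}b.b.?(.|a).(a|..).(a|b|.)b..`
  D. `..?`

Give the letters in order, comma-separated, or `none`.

A → no match
B → match
C → no match
D → match

B, D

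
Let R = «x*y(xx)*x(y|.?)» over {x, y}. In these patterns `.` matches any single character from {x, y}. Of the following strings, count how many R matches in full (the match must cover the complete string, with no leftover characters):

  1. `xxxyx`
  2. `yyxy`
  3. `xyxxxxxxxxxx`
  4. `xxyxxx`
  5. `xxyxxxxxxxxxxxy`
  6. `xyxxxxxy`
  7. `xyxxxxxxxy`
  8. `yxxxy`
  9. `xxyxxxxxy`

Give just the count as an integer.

8

1 → match
2 → no match
3 → match
4 → match
5 → match
6 → match
7 → match
8 → match
9 → match
Total matched: 8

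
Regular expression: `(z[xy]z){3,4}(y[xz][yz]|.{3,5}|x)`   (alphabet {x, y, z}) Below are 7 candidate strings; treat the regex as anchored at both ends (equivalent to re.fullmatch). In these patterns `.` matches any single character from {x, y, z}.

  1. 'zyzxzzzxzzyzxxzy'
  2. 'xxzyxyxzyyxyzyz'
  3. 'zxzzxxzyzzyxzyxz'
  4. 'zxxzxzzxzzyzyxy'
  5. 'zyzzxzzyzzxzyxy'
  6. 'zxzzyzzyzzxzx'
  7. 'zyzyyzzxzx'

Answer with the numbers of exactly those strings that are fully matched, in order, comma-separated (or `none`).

1 → no match
2 → no match — must start with 'z'
3 → no match
4 → no match
5 → match
6 → match
7. 'zyzyyzzxzx' → no match

5, 6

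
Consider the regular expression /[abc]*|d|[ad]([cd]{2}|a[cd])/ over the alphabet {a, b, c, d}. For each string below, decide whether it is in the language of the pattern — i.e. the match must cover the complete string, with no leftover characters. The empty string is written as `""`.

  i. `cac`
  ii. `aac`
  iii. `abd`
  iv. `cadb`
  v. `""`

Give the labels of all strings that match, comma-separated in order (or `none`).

i → match
ii → match
iii → no match
iv → no match
v → match

i, ii, v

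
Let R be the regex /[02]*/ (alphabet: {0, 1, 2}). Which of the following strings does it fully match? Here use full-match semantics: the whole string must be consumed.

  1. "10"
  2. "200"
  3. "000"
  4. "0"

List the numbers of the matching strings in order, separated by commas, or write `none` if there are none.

1 → no match
2 → match
3 → match
4 → match

2, 3, 4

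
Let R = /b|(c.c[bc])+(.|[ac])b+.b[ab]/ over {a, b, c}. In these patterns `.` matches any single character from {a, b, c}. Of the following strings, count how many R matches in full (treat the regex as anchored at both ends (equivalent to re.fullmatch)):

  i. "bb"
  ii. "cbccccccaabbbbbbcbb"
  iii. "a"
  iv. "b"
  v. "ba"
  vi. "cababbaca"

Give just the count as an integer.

1

i → no match
ii → no match
iii → no match
iv → match
v → no match
vi → no match
Total matched: 1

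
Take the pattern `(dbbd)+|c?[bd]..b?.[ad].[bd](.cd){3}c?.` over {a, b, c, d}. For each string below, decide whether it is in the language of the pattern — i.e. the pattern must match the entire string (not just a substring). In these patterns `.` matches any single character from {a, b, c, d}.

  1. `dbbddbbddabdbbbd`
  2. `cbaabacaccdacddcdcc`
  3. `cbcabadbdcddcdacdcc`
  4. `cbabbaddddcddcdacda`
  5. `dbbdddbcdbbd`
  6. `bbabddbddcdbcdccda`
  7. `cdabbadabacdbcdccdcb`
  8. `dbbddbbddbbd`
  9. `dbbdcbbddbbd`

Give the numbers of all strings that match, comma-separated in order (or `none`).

3, 4, 6, 7, 8

1 → no match
2 → no match
3 → match
4 → match
5. `dbbdddbcdbbd` → no match
6 → match
7 → match
8. `dbbddbbddbbd` → match
9. `dbbdcbbddbbd` → no match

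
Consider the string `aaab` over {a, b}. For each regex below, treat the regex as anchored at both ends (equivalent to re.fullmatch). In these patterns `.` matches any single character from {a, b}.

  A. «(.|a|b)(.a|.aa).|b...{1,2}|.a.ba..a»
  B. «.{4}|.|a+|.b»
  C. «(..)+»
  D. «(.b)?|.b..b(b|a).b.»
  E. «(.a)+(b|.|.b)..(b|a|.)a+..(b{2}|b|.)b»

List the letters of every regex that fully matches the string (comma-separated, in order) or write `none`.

A, B, C

A → match
B → match
C → match
D → no match
E → no match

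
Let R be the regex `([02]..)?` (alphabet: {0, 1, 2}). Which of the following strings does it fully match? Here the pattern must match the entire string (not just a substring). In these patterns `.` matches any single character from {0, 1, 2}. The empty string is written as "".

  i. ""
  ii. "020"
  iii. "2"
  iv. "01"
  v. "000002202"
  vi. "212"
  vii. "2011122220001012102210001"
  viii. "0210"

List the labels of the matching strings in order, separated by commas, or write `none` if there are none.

i → match
ii → match
iii → no match
iv → no match
v → no match
vi → match
vii → no match
viii → no match

i, ii, vi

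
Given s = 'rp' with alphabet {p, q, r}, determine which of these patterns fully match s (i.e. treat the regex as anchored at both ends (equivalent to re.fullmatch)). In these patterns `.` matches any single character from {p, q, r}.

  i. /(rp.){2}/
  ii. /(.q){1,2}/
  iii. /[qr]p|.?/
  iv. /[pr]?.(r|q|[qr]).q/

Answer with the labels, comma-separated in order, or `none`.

i → no match
ii → no match — must end with 'q'
iii → match
iv → no match — must end with 'q'

iii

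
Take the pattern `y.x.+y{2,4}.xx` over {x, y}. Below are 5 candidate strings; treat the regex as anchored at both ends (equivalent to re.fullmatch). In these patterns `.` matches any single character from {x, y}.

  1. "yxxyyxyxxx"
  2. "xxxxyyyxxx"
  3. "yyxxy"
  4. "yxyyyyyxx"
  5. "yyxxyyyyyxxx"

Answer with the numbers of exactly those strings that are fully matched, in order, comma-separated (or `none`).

1. "yxxyyxyxxx" → no match
2. "xxxxyyyxxx" → no match — must start with "y"
3. "yyxxy" → no match — must end with "xx"
4. "yxyyyyyxx" → no match
5. "yyxxyyyyyxxx" → match

5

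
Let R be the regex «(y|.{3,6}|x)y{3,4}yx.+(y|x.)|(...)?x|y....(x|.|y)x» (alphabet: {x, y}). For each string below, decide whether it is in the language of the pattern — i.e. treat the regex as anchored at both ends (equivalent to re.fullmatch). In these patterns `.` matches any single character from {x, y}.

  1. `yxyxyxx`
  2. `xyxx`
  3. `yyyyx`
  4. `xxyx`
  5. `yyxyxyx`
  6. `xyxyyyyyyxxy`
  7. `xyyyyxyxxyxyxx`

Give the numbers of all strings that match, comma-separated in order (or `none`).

1, 2, 4, 5, 6, 7

1 → match
2 → match
3 → no match
4 → match
5 → match
6 → match
7 → match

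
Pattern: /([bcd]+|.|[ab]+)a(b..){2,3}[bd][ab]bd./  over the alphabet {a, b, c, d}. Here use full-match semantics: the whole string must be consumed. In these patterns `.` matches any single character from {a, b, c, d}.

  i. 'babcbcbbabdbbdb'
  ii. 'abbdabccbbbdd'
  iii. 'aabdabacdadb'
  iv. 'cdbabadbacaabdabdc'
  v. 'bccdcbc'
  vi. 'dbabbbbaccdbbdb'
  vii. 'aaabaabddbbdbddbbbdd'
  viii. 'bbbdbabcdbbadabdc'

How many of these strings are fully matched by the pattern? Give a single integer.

2

i → no match
ii → no match
iii → no match
iv → no match
v → no match
vi → no match
vii → match
viii → match
Total matched: 2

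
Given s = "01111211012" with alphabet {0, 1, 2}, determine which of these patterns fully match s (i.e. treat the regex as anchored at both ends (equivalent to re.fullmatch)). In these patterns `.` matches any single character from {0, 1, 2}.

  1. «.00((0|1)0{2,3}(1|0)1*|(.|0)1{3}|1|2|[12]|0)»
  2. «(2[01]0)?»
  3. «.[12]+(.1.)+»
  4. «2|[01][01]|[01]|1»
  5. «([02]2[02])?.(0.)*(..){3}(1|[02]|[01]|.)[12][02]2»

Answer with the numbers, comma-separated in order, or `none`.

1 → no match
2 → no match
3 → match
4 → no match
5 → no match

3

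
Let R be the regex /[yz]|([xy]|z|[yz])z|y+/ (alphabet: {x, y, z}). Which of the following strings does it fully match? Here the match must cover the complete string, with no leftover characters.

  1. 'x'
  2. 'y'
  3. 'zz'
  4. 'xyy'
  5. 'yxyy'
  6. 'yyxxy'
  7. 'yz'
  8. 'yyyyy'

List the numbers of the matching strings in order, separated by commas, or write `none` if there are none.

1 → no match
2 → match
3 → match
4 → no match
5 → no match
6 → no match
7 → match
8 → match

2, 3, 7, 8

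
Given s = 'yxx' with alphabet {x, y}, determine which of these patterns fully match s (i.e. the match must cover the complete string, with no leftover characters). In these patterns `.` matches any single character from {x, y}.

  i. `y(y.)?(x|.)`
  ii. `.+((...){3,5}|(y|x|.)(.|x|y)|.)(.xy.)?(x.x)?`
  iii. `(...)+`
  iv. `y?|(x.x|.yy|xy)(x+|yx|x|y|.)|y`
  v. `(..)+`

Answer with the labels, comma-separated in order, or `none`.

i → no match
ii → match
iii → match
iv → no match
v → no match

ii, iii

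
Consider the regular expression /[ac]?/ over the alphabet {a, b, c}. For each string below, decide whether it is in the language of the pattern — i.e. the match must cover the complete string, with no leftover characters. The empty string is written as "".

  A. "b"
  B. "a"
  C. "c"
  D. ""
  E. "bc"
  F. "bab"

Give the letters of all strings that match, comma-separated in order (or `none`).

A → no match
B → match
C → match
D → match
E → no match
F → no match

B, C, D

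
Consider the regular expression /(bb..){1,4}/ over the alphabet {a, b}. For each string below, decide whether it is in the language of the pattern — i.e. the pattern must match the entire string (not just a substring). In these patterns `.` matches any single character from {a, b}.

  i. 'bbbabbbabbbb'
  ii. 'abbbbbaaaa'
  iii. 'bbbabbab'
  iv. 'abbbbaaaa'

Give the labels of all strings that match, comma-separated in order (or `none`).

i, iii

i → match
ii → no match — must start with 'bb'
iii → match
iv → no match — must start with 'bb'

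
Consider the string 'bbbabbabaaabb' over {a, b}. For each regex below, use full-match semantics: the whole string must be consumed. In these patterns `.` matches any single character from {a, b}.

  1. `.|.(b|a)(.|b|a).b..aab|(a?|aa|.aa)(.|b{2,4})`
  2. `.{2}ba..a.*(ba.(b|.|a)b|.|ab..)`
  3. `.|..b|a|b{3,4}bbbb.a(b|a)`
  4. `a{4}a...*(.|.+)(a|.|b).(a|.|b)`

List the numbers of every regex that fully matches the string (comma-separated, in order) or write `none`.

1 → no match
2 → match
3 → no match
4 → no match — must start with 'a'

2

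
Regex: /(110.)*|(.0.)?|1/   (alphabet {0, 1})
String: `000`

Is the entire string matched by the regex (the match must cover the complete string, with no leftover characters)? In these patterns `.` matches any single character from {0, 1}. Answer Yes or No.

Yes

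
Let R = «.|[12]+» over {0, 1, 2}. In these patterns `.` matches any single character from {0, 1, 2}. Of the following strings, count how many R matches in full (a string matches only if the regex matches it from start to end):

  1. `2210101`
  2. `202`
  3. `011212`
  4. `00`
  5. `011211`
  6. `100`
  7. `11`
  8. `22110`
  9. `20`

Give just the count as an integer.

1. `2210101` → no match
2. `202` → no match
3. `011212` → no match
4. `00` → no match
5. `011211` → no match
6. `100` → no match
7. `11` → match
8. `22110` → no match
9. `20` → no match
Total matched: 1

1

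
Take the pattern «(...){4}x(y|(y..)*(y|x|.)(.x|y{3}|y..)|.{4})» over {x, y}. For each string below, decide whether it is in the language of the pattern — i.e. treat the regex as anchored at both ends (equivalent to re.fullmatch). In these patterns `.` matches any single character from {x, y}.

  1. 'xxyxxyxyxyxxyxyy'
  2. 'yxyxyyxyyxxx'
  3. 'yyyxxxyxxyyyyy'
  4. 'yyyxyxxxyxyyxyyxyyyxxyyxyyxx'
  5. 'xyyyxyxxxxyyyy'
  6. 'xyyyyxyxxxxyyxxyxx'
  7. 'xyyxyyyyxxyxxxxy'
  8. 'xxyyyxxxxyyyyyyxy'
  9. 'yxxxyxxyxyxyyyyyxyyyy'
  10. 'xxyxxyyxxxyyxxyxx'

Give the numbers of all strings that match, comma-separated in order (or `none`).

10

1 → no match
2 → no match
3 → no match
4 → no match
5 → no match
6 → no match
7 → no match
8 → no match
9 → no match
10 → match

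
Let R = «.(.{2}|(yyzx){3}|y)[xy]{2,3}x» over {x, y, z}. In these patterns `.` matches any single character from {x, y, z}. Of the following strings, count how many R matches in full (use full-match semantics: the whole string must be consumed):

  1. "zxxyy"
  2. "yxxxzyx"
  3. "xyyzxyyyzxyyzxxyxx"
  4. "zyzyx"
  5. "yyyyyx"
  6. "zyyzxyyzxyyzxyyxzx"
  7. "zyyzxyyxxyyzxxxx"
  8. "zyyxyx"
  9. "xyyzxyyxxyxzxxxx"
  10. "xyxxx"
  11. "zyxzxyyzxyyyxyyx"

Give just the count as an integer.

3

1 → no match — must end with "x"
2 → no match
3 → no match
4 → no match
5 → match
6 → no match
7 → no match
8 → match
9 → no match
10 → match
11 → no match
Total matched: 3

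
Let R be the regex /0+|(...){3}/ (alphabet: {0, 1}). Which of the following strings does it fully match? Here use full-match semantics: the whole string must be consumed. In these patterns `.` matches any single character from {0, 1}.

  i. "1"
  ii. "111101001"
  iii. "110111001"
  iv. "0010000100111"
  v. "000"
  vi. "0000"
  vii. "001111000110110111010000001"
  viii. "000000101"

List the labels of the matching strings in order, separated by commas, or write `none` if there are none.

i. "1" → no match
ii. "111101001" → match
iii. "110111001" → match
iv → no match
v. "000" → match
vi. "0000" → match
vii → no match
viii. "000000101" → match

ii, iii, v, vi, viii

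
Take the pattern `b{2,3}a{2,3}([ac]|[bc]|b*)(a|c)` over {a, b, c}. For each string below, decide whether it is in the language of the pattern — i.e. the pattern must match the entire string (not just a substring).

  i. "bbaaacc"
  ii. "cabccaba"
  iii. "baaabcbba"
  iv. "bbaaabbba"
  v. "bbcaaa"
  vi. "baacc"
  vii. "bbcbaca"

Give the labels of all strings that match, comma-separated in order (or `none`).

i → match
ii → no match — must start with "b"
iii → no match
iv → match
v → no match
vi → no match
vii → no match

i, iv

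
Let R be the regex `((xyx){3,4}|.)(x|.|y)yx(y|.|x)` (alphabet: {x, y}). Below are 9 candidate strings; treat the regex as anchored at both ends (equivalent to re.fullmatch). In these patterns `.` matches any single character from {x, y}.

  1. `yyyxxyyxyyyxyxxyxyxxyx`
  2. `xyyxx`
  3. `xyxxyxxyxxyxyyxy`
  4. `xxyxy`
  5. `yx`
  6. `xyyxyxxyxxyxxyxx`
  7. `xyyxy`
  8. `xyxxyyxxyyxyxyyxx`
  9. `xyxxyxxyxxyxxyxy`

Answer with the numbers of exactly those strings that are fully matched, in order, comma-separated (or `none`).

1 → no match
2 → match
3 → match
4 → match
5 → no match
6 → no match
7 → match
8 → no match
9 → match

2, 3, 4, 7, 9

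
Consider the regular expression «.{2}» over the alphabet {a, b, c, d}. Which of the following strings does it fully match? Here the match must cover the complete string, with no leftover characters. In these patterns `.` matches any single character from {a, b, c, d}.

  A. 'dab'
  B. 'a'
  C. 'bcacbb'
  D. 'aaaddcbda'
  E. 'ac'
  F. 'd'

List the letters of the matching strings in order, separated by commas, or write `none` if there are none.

E

A → no match
B → no match
C → no match
D → no match
E → match
F → no match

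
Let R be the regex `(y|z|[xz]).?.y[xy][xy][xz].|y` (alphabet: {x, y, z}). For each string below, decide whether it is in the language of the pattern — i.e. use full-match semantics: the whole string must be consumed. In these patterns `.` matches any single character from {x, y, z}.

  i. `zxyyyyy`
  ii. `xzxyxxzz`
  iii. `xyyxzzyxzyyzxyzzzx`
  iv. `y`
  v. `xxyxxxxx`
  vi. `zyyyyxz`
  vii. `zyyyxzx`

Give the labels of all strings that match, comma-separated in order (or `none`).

ii, iv, vi, vii

i. `zxyyyyy` → no match
ii. `xzxyxxzz` → match
iii → no match
iv. `y` → match
v. `xxyxxxxx` → no match
vi. `zyyyyxz` → match
vii. `zyyyxzx` → match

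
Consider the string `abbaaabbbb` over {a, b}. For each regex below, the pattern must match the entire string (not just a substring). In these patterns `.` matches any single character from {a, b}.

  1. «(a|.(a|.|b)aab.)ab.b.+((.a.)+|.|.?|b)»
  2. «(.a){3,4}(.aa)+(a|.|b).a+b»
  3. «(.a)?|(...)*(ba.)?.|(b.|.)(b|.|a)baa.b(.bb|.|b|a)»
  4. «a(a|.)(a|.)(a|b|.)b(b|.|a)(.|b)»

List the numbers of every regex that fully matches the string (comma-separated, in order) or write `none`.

3

1 → no match
2 → no match — must end with `ab`
3 → match
4 → no match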